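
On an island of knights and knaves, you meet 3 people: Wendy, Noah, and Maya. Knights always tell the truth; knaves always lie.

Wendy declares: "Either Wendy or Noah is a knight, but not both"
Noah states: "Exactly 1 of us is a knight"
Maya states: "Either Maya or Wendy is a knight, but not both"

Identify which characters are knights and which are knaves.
Wendy is a knave.
Noah is a knave.
Maya is a knave.

Verification:
- Wendy (knave) says "Either Wendy or Noah is a knight, but not both" - this is FALSE (a lie) because Wendy is a knave and Noah is a knave.
- Noah (knave) says "Exactly 1 of us is a knight" - this is FALSE (a lie) because there are 0 knights.
- Maya (knave) says "Either Maya or Wendy is a knight, but not both" - this is FALSE (a lie) because Maya is a knave and Wendy is a knave.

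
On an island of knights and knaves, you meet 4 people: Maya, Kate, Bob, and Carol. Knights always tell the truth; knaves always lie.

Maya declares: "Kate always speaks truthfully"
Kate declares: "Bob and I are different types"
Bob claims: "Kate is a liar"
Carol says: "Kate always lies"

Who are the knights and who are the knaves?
Maya is a knight.
Kate is a knight.
Bob is a knave.
Carol is a knave.

Verification:
- Maya (knight) says "Kate always speaks truthfully" - this is TRUE because Kate is a knight.
- Kate (knight) says "Bob and I are different types" - this is TRUE because Kate is a knight and Bob is a knave.
- Bob (knave) says "Kate is a liar" - this is FALSE (a lie) because Kate is a knight.
- Carol (knave) says "Kate always lies" - this is FALSE (a lie) because Kate is a knight.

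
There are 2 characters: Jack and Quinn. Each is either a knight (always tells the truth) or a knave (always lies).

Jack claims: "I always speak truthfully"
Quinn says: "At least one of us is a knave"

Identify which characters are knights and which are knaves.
Jack is a knave.
Quinn is a knight.

Verification:
- Jack (knave) says "I always speak truthfully" - this is FALSE (a lie) because Jack is a knave.
- Quinn (knight) says "At least one of us is a knave" - this is TRUE because Jack is a knave.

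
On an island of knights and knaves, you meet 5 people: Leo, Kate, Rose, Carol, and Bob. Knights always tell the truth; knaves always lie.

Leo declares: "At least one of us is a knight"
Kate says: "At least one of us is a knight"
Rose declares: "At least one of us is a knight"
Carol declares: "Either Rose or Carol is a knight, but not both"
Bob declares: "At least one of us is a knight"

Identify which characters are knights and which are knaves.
Leo is a knave.
Kate is a knave.
Rose is a knave.
Carol is a knave.
Bob is a knave.

Verification:
- Leo (knave) says "At least one of us is a knight" - this is FALSE (a lie) because no one is a knight.
- Kate (knave) says "At least one of us is a knight" - this is FALSE (a lie) because no one is a knight.
- Rose (knave) says "At least one of us is a knight" - this is FALSE (a lie) because no one is a knight.
- Carol (knave) says "Either Rose or Carol is a knight, but not both" - this is FALSE (a lie) because Rose is a knave and Carol is a knave.
- Bob (knave) says "At least one of us is a knight" - this is FALSE (a lie) because no one is a knight.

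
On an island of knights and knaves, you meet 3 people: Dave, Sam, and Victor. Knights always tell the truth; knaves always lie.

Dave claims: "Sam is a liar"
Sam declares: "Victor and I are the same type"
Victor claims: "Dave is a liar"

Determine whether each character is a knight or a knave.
Dave is a knave.
Sam is a knight.
Victor is a knight.

Verification:
- Dave (knave) says "Sam is a liar" - this is FALSE (a lie) because Sam is a knight.
- Sam (knight) says "Victor and I are the same type" - this is TRUE because Sam is a knight and Victor is a knight.
- Victor (knight) says "Dave is a liar" - this is TRUE because Dave is a knave.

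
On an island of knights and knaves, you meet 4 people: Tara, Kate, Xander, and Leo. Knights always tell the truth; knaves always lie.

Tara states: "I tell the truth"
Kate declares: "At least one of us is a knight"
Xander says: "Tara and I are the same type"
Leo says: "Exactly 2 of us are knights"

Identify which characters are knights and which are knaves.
Tara is a knight.
Kate is a knight.
Xander is a knight.
Leo is a knave.

Verification:
- Tara (knight) says "I tell the truth" - this is TRUE because Tara is a knight.
- Kate (knight) says "At least one of us is a knight" - this is TRUE because Tara, Kate, and Xander are knights.
- Xander (knight) says "Tara and I are the same type" - this is TRUE because Xander is a knight and Tara is a knight.
- Leo (knave) says "Exactly 2 of us are knights" - this is FALSE (a lie) because there are 3 knights.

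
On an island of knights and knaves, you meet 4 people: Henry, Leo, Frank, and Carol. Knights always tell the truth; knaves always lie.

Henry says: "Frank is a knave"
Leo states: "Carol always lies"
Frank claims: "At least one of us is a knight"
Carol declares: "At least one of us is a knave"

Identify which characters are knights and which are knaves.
Henry is a knave.
Leo is a knave.
Frank is a knight.
Carol is a knight.

Verification:
- Henry (knave) says "Frank is a knave" - this is FALSE (a lie) because Frank is a knight.
- Leo (knave) says "Carol always lies" - this is FALSE (a lie) because Carol is a knight.
- Frank (knight) says "At least one of us is a knight" - this is TRUE because Frank and Carol are knights.
- Carol (knight) says "At least one of us is a knave" - this is TRUE because Henry and Leo are knaves.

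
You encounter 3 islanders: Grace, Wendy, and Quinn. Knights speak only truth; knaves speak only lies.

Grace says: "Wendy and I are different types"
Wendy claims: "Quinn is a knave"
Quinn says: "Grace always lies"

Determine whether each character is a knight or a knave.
Grace is a knave.
Wendy is a knave.
Quinn is a knight.

Verification:
- Grace (knave) says "Wendy and I are different types" - this is FALSE (a lie) because Grace is a knave and Wendy is a knave.
- Wendy (knave) says "Quinn is a knave" - this is FALSE (a lie) because Quinn is a knight.
- Quinn (knight) says "Grace always lies" - this is TRUE because Grace is a knave.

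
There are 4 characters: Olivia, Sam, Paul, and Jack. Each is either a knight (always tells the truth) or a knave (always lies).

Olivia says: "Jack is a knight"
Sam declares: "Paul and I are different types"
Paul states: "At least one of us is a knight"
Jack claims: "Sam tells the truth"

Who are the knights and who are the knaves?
Olivia is a knave.
Sam is a knave.
Paul is a knave.
Jack is a knave.

Verification:
- Olivia (knave) says "Jack is a knight" - this is FALSE (a lie) because Jack is a knave.
- Sam (knave) says "Paul and I are different types" - this is FALSE (a lie) because Sam is a knave and Paul is a knave.
- Paul (knave) says "At least one of us is a knight" - this is FALSE (a lie) because no one is a knight.
- Jack (knave) says "Sam tells the truth" - this is FALSE (a lie) because Sam is a knave.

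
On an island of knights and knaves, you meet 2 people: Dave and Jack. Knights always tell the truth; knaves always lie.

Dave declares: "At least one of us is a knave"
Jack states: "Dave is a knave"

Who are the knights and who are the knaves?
Dave is a knight.
Jack is a knave.

Verification:
- Dave (knight) says "At least one of us is a knave" - this is TRUE because Jack is a knave.
- Jack (knave) says "Dave is a knave" - this is FALSE (a lie) because Dave is a knight.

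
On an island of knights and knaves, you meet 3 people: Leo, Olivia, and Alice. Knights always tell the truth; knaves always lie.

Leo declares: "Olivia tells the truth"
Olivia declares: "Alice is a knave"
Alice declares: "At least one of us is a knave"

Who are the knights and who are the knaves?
Leo is a knave.
Olivia is a knave.
Alice is a knight.

Verification:
- Leo (knave) says "Olivia tells the truth" - this is FALSE (a lie) because Olivia is a knave.
- Olivia (knave) says "Alice is a knave" - this is FALSE (a lie) because Alice is a knight.
- Alice (knight) says "At least one of us is a knave" - this is TRUE because Leo and Olivia are knaves.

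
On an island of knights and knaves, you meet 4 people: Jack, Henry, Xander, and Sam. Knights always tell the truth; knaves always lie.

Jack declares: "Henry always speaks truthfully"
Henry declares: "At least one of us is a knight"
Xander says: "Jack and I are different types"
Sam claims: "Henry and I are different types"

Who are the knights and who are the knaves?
Jack is a knave.
Henry is a knave.
Xander is a knave.
Sam is a knave.

Verification:
- Jack (knave) says "Henry always speaks truthfully" - this is FALSE (a lie) because Henry is a knave.
- Henry (knave) says "At least one of us is a knight" - this is FALSE (a lie) because no one is a knight.
- Xander (knave) says "Jack and I are different types" - this is FALSE (a lie) because Xander is a knave and Jack is a knave.
- Sam (knave) says "Henry and I are different types" - this is FALSE (a lie) because Sam is a knave and Henry is a knave.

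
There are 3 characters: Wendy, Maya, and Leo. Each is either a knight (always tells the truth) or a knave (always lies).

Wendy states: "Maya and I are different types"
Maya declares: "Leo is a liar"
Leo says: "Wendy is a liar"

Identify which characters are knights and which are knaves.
Wendy is a knave.
Maya is a knave.
Leo is a knight.

Verification:
- Wendy (knave) says "Maya and I are different types" - this is FALSE (a lie) because Wendy is a knave and Maya is a knave.
- Maya (knave) says "Leo is a liar" - this is FALSE (a lie) because Leo is a knight.
- Leo (knight) says "Wendy is a liar" - this is TRUE because Wendy is a knave.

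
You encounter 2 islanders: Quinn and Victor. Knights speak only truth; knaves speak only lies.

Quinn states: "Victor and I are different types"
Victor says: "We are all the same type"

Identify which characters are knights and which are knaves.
Quinn is a knight.
Victor is a knave.

Verification:
- Quinn (knight) says "Victor and I are different types" - this is TRUE because Quinn is a knight and Victor is a knave.
- Victor (knave) says "We are all the same type" - this is FALSE (a lie) because Quinn is a knight and Victor is a knave.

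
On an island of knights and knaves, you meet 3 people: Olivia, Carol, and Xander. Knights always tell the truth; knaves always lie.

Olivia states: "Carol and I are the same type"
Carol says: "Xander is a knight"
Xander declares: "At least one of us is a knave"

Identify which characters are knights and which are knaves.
Olivia is a knave.
Carol is a knight.
Xander is a knight.

Verification:
- Olivia (knave) says "Carol and I are the same type" - this is FALSE (a lie) because Olivia is a knave and Carol is a knight.
- Carol (knight) says "Xander is a knight" - this is TRUE because Xander is a knight.
- Xander (knight) says "At least one of us is a knave" - this is TRUE because Olivia is a knave.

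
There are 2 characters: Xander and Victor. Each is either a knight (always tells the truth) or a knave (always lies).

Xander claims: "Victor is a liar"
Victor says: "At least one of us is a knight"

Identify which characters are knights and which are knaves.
Xander is a knave.
Victor is a knight.

Verification:
- Xander (knave) says "Victor is a liar" - this is FALSE (a lie) because Victor is a knight.
- Victor (knight) says "At least one of us is a knight" - this is TRUE because Victor is a knight.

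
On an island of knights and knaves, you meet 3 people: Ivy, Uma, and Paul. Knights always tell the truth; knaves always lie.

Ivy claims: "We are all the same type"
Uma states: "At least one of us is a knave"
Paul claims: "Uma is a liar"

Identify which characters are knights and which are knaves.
Ivy is a knave.
Uma is a knight.
Paul is a knave.

Verification:
- Ivy (knave) says "We are all the same type" - this is FALSE (a lie) because Uma is a knight and Ivy and Paul are knaves.
- Uma (knight) says "At least one of us is a knave" - this is TRUE because Ivy and Paul are knaves.
- Paul (knave) says "Uma is a liar" - this is FALSE (a lie) because Uma is a knight.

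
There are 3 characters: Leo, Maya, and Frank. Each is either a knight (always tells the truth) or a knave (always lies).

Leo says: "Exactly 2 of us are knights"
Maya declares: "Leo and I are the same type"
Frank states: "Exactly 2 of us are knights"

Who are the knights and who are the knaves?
Leo is a knight.
Maya is a knave.
Frank is a knight.

Verification:
- Leo (knight) says "Exactly 2 of us are knights" - this is TRUE because there are 2 knights.
- Maya (knave) says "Leo and I are the same type" - this is FALSE (a lie) because Maya is a knave and Leo is a knight.
- Frank (knight) says "Exactly 2 of us are knights" - this is TRUE because there are 2 knights.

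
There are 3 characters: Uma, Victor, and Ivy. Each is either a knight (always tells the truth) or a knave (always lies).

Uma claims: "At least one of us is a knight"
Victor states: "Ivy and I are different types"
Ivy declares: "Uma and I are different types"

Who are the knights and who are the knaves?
Uma is a knave.
Victor is a knave.
Ivy is a knave.

Verification:
- Uma (knave) says "At least one of us is a knight" - this is FALSE (a lie) because no one is a knight.
- Victor (knave) says "Ivy and I are different types" - this is FALSE (a lie) because Victor is a knave and Ivy is a knave.
- Ivy (knave) says "Uma and I are different types" - this is FALSE (a lie) because Ivy is a knave and Uma is a knave.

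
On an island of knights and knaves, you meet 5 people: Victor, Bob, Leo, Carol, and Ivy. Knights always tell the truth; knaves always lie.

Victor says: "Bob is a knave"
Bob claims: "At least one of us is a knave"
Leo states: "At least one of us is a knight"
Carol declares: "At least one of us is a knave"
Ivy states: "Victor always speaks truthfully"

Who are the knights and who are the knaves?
Victor is a knave.
Bob is a knight.
Leo is a knight.
Carol is a knight.
Ivy is a knave.

Verification:
- Victor (knave) says "Bob is a knave" - this is FALSE (a lie) because Bob is a knight.
- Bob (knight) says "At least one of us is a knave" - this is TRUE because Victor and Ivy are knaves.
- Leo (knight) says "At least one of us is a knight" - this is TRUE because Bob, Leo, and Carol are knights.
- Carol (knight) says "At least one of us is a knave" - this is TRUE because Victor and Ivy are knaves.
- Ivy (knave) says "Victor always speaks truthfully" - this is FALSE (a lie) because Victor is a knave.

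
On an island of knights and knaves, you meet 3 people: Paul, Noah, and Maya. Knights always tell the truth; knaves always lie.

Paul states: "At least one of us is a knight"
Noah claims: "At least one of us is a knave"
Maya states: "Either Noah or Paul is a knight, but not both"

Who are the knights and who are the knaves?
Paul is a knight.
Noah is a knight.
Maya is a knave.

Verification:
- Paul (knight) says "At least one of us is a knight" - this is TRUE because Paul and Noah are knights.
- Noah (knight) says "At least one of us is a knave" - this is TRUE because Maya is a knave.
- Maya (knave) says "Either Noah or Paul is a knight, but not both" - this is FALSE (a lie) because Noah is a knight and Paul is a knight.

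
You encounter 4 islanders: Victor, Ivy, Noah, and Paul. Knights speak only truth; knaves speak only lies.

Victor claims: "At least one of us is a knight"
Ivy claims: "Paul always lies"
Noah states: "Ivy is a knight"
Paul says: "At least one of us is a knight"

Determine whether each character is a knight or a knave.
Victor is a knight.
Ivy is a knave.
Noah is a knave.
Paul is a knight.

Verification:
- Victor (knight) says "At least one of us is a knight" - this is TRUE because Victor and Paul are knights.
- Ivy (knave) says "Paul always lies" - this is FALSE (a lie) because Paul is a knight.
- Noah (knave) says "Ivy is a knight" - this is FALSE (a lie) because Ivy is a knave.
- Paul (knight) says "At least one of us is a knight" - this is TRUE because Victor and Paul are knights.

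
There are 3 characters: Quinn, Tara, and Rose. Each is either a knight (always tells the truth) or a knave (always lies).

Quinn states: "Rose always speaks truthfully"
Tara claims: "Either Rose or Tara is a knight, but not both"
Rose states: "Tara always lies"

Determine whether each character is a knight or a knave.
Quinn is a knave.
Tara is a knight.
Rose is a knave.

Verification:
- Quinn (knave) says "Rose always speaks truthfully" - this is FALSE (a lie) because Rose is a knave.
- Tara (knight) says "Either Rose or Tara is a knight, but not both" - this is TRUE because Rose is a knave and Tara is a knight.
- Rose (knave) says "Tara always lies" - this is FALSE (a lie) because Tara is a knight.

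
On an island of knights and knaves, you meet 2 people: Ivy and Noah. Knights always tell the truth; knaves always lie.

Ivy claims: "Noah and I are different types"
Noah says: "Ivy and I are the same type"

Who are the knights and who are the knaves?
Ivy is a knight.
Noah is a knave.

Verification:
- Ivy (knight) says "Noah and I are different types" - this is TRUE because Ivy is a knight and Noah is a knave.
- Noah (knave) says "Ivy and I are the same type" - this is FALSE (a lie) because Noah is a knave and Ivy is a knight.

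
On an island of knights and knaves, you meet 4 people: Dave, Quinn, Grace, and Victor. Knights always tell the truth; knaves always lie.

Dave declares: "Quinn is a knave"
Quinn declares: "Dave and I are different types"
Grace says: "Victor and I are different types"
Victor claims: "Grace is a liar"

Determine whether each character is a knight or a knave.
Dave is a knave.
Quinn is a knight.
Grace is a knight.
Victor is a knave.

Verification:
- Dave (knave) says "Quinn is a knave" - this is FALSE (a lie) because Quinn is a knight.
- Quinn (knight) says "Dave and I are different types" - this is TRUE because Quinn is a knight and Dave is a knave.
- Grace (knight) says "Victor and I are different types" - this is TRUE because Grace is a knight and Victor is a knave.
- Victor (knave) says "Grace is a liar" - this is FALSE (a lie) because Grace is a knight.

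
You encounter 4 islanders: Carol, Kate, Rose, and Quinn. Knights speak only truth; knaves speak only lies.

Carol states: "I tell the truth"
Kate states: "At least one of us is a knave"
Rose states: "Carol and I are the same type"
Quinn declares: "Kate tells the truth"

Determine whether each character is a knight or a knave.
Carol is a knight.
Kate is a knight.
Rose is a knave.
Quinn is a knight.

Verification:
- Carol (knight) says "I tell the truth" - this is TRUE because Carol is a knight.
- Kate (knight) says "At least one of us is a knave" - this is TRUE because Rose is a knave.
- Rose (knave) says "Carol and I are the same type" - this is FALSE (a lie) because Rose is a knave and Carol is a knight.
- Quinn (knight) says "Kate tells the truth" - this is TRUE because Kate is a knight.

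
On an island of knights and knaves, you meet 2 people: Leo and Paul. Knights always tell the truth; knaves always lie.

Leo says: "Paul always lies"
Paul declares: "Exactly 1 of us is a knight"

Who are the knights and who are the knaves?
Leo is a knave.
Paul is a knight.

Verification:
- Leo (knave) says "Paul always lies" - this is FALSE (a lie) because Paul is a knight.
- Paul (knight) says "Exactly 1 of us is a knight" - this is TRUE because there are 1 knights.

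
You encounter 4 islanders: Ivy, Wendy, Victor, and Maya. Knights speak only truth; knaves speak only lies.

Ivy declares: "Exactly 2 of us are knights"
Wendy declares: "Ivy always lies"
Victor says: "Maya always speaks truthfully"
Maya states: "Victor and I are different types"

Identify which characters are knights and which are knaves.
Ivy is a knave.
Wendy is a knight.
Victor is a knave.
Maya is a knave.

Verification:
- Ivy (knave) says "Exactly 2 of us are knights" - this is FALSE (a lie) because there are 1 knights.
- Wendy (knight) says "Ivy always lies" - this is TRUE because Ivy is a knave.
- Victor (knave) says "Maya always speaks truthfully" - this is FALSE (a lie) because Maya is a knave.
- Maya (knave) says "Victor and I are different types" - this is FALSE (a lie) because Maya is a knave and Victor is a knave.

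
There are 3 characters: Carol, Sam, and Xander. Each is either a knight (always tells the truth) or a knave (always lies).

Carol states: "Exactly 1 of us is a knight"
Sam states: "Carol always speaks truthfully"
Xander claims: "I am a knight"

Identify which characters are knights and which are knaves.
Carol is a knave.
Sam is a knave.
Xander is a knave.

Verification:
- Carol (knave) says "Exactly 1 of us is a knight" - this is FALSE (a lie) because there are 0 knights.
- Sam (knave) says "Carol always speaks truthfully" - this is FALSE (a lie) because Carol is a knave.
- Xander (knave) says "I am a knight" - this is FALSE (a lie) because Xander is a knave.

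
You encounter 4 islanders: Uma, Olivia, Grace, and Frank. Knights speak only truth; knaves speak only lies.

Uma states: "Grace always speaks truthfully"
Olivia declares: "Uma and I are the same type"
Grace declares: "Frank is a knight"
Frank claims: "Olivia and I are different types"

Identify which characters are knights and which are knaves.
Uma is a knight.
Olivia is a knave.
Grace is a knight.
Frank is a knight.

Verification:
- Uma (knight) says "Grace always speaks truthfully" - this is TRUE because Grace is a knight.
- Olivia (knave) says "Uma and I are the same type" - this is FALSE (a lie) because Olivia is a knave and Uma is a knight.
- Grace (knight) says "Frank is a knight" - this is TRUE because Frank is a knight.
- Frank (knight) says "Olivia and I are different types" - this is TRUE because Frank is a knight and Olivia is a knave.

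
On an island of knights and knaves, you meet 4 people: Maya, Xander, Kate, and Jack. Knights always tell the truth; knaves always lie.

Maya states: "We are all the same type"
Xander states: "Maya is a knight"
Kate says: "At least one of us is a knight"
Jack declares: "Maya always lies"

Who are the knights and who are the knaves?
Maya is a knave.
Xander is a knave.
Kate is a knight.
Jack is a knight.

Verification:
- Maya (knave) says "We are all the same type" - this is FALSE (a lie) because Kate and Jack are knights and Maya and Xander are knaves.
- Xander (knave) says "Maya is a knight" - this is FALSE (a lie) because Maya is a knave.
- Kate (knight) says "At least one of us is a knight" - this is TRUE because Kate and Jack are knights.
- Jack (knight) says "Maya always lies" - this is TRUE because Maya is a knave.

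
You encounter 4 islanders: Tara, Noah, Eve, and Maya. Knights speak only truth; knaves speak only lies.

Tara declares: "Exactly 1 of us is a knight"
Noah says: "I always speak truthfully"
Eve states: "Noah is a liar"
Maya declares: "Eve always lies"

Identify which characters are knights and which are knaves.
Tara is a knave.
Noah is a knight.
Eve is a knave.
Maya is a knight.

Verification:
- Tara (knave) says "Exactly 1 of us is a knight" - this is FALSE (a lie) because there are 2 knights.
- Noah (knight) says "I always speak truthfully" - this is TRUE because Noah is a knight.
- Eve (knave) says "Noah is a liar" - this is FALSE (a lie) because Noah is a knight.
- Maya (knight) says "Eve always lies" - this is TRUE because Eve is a knave.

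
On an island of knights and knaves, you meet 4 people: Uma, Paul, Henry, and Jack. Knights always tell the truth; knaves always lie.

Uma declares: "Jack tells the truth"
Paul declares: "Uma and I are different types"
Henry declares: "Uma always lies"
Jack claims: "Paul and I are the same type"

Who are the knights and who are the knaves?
Uma is a knave.
Paul is a knight.
Henry is a knight.
Jack is a knave.

Verification:
- Uma (knave) says "Jack tells the truth" - this is FALSE (a lie) because Jack is a knave.
- Paul (knight) says "Uma and I are different types" - this is TRUE because Paul is a knight and Uma is a knave.
- Henry (knight) says "Uma always lies" - this is TRUE because Uma is a knave.
- Jack (knave) says "Paul and I are the same type" - this is FALSE (a lie) because Jack is a knave and Paul is a knight.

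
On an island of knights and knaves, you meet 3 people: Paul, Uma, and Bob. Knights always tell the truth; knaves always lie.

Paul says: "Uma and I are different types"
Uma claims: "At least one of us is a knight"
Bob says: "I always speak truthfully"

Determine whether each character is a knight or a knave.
Paul is a knave.
Uma is a knave.
Bob is a knave.

Verification:
- Paul (knave) says "Uma and I are different types" - this is FALSE (a lie) because Paul is a knave and Uma is a knave.
- Uma (knave) says "At least one of us is a knight" - this is FALSE (a lie) because no one is a knight.
- Bob (knave) says "I always speak truthfully" - this is FALSE (a lie) because Bob is a knave.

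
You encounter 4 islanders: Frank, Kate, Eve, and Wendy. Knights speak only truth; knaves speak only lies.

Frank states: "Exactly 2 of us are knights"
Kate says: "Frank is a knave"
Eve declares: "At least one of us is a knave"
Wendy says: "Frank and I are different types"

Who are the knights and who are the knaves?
Frank is a knave.
Kate is a knight.
Eve is a knight.
Wendy is a knight.

Verification:
- Frank (knave) says "Exactly 2 of us are knights" - this is FALSE (a lie) because there are 3 knights.
- Kate (knight) says "Frank is a knave" - this is TRUE because Frank is a knave.
- Eve (knight) says "At least one of us is a knave" - this is TRUE because Frank is a knave.
- Wendy (knight) says "Frank and I are different types" - this is TRUE because Wendy is a knight and Frank is a knave.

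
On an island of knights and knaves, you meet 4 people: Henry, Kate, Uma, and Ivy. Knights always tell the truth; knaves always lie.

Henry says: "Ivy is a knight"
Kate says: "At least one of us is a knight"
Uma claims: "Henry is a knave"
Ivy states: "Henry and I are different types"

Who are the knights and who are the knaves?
Henry is a knave.
Kate is a knight.
Uma is a knight.
Ivy is a knave.

Verification:
- Henry (knave) says "Ivy is a knight" - this is FALSE (a lie) because Ivy is a knave.
- Kate (knight) says "At least one of us is a knight" - this is TRUE because Kate and Uma are knights.
- Uma (knight) says "Henry is a knave" - this is TRUE because Henry is a knave.
- Ivy (knave) says "Henry and I are different types" - this is FALSE (a lie) because Ivy is a knave and Henry is a knave.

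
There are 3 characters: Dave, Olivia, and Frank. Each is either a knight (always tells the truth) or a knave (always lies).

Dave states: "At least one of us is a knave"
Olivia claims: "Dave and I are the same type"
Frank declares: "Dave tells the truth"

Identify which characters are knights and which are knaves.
Dave is a knight.
Olivia is a knave.
Frank is a knight.

Verification:
- Dave (knight) says "At least one of us is a knave" - this is TRUE because Olivia is a knave.
- Olivia (knave) says "Dave and I are the same type" - this is FALSE (a lie) because Olivia is a knave and Dave is a knight.
- Frank (knight) says "Dave tells the truth" - this is TRUE because Dave is a knight.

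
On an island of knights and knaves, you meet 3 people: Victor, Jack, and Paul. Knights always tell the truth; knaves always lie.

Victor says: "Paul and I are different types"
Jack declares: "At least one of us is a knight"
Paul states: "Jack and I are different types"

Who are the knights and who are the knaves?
Victor is a knave.
Jack is a knave.
Paul is a knave.

Verification:
- Victor (knave) says "Paul and I are different types" - this is FALSE (a lie) because Victor is a knave and Paul is a knave.
- Jack (knave) says "At least one of us is a knight" - this is FALSE (a lie) because no one is a knight.
- Paul (knave) says "Jack and I are different types" - this is FALSE (a lie) because Paul is a knave and Jack is a knave.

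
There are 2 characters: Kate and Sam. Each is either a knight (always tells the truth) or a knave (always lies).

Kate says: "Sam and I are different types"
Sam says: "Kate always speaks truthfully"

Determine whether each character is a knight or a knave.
Kate is a knave.
Sam is a knave.

Verification:
- Kate (knave) says "Sam and I are different types" - this is FALSE (a lie) because Kate is a knave and Sam is a knave.
- Sam (knave) says "Kate always speaks truthfully" - this is FALSE (a lie) because Kate is a knave.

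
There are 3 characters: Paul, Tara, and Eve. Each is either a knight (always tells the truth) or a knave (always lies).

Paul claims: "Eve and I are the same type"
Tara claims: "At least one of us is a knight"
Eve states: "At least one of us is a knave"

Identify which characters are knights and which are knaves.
Paul is a knave.
Tara is a knight.
Eve is a knight.

Verification:
- Paul (knave) says "Eve and I are the same type" - this is FALSE (a lie) because Paul is a knave and Eve is a knight.
- Tara (knight) says "At least one of us is a knight" - this is TRUE because Tara and Eve are knights.
- Eve (knight) says "At least one of us is a knave" - this is TRUE because Paul is a knave.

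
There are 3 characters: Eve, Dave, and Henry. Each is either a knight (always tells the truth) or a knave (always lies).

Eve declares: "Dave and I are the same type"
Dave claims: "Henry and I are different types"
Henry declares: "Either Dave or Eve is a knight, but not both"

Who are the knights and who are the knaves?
Eve is a knight.
Dave is a knight.
Henry is a knave.

Verification:
- Eve (knight) says "Dave and I are the same type" - this is TRUE because Eve is a knight and Dave is a knight.
- Dave (knight) says "Henry and I are different types" - this is TRUE because Dave is a knight and Henry is a knave.
- Henry (knave) says "Either Dave or Eve is a knight, but not both" - this is FALSE (a lie) because Dave is a knight and Eve is a knight.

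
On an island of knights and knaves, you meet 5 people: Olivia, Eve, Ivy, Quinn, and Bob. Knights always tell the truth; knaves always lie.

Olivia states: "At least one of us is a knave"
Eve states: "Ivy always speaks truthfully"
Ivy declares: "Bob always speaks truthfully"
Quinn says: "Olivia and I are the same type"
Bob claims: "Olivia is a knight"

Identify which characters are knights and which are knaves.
Olivia is a knight.
Eve is a knight.
Ivy is a knight.
Quinn is a knave.
Bob is a knight.

Verification:
- Olivia (knight) says "At least one of us is a knave" - this is TRUE because Quinn is a knave.
- Eve (knight) says "Ivy always speaks truthfully" - this is TRUE because Ivy is a knight.
- Ivy (knight) says "Bob always speaks truthfully" - this is TRUE because Bob is a knight.
- Quinn (knave) says "Olivia and I are the same type" - this is FALSE (a lie) because Quinn is a knave and Olivia is a knight.
- Bob (knight) says "Olivia is a knight" - this is TRUE because Olivia is a knight.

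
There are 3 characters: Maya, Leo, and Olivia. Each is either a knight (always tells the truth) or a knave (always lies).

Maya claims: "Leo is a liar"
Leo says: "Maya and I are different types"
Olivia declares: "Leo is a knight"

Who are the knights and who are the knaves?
Maya is a knave.
Leo is a knight.
Olivia is a knight.

Verification:
- Maya (knave) says "Leo is a liar" - this is FALSE (a lie) because Leo is a knight.
- Leo (knight) says "Maya and I are different types" - this is TRUE because Leo is a knight and Maya is a knave.
- Olivia (knight) says "Leo is a knight" - this is TRUE because Leo is a knight.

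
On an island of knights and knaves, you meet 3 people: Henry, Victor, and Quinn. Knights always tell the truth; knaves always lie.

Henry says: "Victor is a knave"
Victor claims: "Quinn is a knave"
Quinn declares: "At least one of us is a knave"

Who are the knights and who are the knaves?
Henry is a knight.
Victor is a knave.
Quinn is a knight.

Verification:
- Henry (knight) says "Victor is a knave" - this is TRUE because Victor is a knave.
- Victor (knave) says "Quinn is a knave" - this is FALSE (a lie) because Quinn is a knight.
- Quinn (knight) says "At least one of us is a knave" - this is TRUE because Victor is a knave.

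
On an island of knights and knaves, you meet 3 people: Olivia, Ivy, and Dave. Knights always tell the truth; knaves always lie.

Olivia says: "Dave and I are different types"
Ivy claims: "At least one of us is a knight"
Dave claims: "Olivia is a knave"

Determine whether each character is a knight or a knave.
Olivia is a knight.
Ivy is a knight.
Dave is a knave.

Verification:
- Olivia (knight) says "Dave and I are different types" - this is TRUE because Olivia is a knight and Dave is a knave.
- Ivy (knight) says "At least one of us is a knight" - this is TRUE because Olivia and Ivy are knights.
- Dave (knave) says "Olivia is a knave" - this is FALSE (a lie) because Olivia is a knight.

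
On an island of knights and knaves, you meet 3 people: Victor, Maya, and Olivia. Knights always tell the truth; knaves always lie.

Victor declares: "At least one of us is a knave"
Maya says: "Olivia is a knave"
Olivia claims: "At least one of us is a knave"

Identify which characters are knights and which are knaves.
Victor is a knight.
Maya is a knave.
Olivia is a knight.

Verification:
- Victor (knight) says "At least one of us is a knave" - this is TRUE because Maya is a knave.
- Maya (knave) says "Olivia is a knave" - this is FALSE (a lie) because Olivia is a knight.
- Olivia (knight) says "At least one of us is a knave" - this is TRUE because Maya is a knave.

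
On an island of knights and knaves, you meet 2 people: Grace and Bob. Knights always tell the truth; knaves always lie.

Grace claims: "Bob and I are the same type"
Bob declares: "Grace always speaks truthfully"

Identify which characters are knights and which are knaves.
Grace is a knight.
Bob is a knight.

Verification:
- Grace (knight) says "Bob and I are the same type" - this is TRUE because Grace is a knight and Bob is a knight.
- Bob (knight) says "Grace always speaks truthfully" - this is TRUE because Grace is a knight.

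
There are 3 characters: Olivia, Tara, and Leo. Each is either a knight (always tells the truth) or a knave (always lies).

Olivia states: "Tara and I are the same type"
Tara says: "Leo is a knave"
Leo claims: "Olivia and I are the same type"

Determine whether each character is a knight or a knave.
Olivia is a knight.
Tara is a knight.
Leo is a knave.

Verification:
- Olivia (knight) says "Tara and I are the same type" - this is TRUE because Olivia is a knight and Tara is a knight.
- Tara (knight) says "Leo is a knave" - this is TRUE because Leo is a knave.
- Leo (knave) says "Olivia and I are the same type" - this is FALSE (a lie) because Leo is a knave and Olivia is a knight.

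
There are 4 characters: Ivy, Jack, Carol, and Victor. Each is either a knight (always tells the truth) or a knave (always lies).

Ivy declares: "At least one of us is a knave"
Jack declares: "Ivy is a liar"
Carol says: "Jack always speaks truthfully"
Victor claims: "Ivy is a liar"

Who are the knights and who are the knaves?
Ivy is a knight.
Jack is a knave.
Carol is a knave.
Victor is a knave.

Verification:
- Ivy (knight) says "At least one of us is a knave" - this is TRUE because Jack, Carol, and Victor are knaves.
- Jack (knave) says "Ivy is a liar" - this is FALSE (a lie) because Ivy is a knight.
- Carol (knave) says "Jack always speaks truthfully" - this is FALSE (a lie) because Jack is a knave.
- Victor (knave) says "Ivy is a liar" - this is FALSE (a lie) because Ivy is a knight.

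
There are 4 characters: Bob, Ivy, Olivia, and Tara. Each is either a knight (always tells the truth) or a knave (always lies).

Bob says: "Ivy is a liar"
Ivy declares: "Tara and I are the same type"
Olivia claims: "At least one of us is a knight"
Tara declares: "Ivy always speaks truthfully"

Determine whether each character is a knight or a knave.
Bob is a knave.
Ivy is a knight.
Olivia is a knight.
Tara is a knight.

Verification:
- Bob (knave) says "Ivy is a liar" - this is FALSE (a lie) because Ivy is a knight.
- Ivy (knight) says "Tara and I are the same type" - this is TRUE because Ivy is a knight and Tara is a knight.
- Olivia (knight) says "At least one of us is a knight" - this is TRUE because Ivy, Olivia, and Tara are knights.
- Tara (knight) says "Ivy always speaks truthfully" - this is TRUE because Ivy is a knight.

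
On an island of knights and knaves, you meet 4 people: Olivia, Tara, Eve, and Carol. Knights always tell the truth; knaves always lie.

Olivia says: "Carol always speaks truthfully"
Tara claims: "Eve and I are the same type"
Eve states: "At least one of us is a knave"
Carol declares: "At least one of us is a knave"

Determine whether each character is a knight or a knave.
Olivia is a knight.
Tara is a knave.
Eve is a knight.
Carol is a knight.

Verification:
- Olivia (knight) says "Carol always speaks truthfully" - this is TRUE because Carol is a knight.
- Tara (knave) says "Eve and I are the same type" - this is FALSE (a lie) because Tara is a knave and Eve is a knight.
- Eve (knight) says "At least one of us is a knave" - this is TRUE because Tara is a knave.
- Carol (knight) says "At least one of us is a knave" - this is TRUE because Tara is a knave.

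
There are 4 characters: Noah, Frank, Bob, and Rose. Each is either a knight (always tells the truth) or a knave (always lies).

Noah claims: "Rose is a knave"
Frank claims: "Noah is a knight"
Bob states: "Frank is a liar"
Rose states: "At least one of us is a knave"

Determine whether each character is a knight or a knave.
Noah is a knave.
Frank is a knave.
Bob is a knight.
Rose is a knight.

Verification:
- Noah (knave) says "Rose is a knave" - this is FALSE (a lie) because Rose is a knight.
- Frank (knave) says "Noah is a knight" - this is FALSE (a lie) because Noah is a knave.
- Bob (knight) says "Frank is a liar" - this is TRUE because Frank is a knave.
- Rose (knight) says "At least one of us is a knave" - this is TRUE because Noah and Frank are knaves.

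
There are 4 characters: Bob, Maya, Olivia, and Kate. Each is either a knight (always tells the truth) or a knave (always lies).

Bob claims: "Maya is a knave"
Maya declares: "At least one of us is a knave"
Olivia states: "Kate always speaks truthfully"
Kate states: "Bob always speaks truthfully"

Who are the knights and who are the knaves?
Bob is a knave.
Maya is a knight.
Olivia is a knave.
Kate is a knave.

Verification:
- Bob (knave) says "Maya is a knave" - this is FALSE (a lie) because Maya is a knight.
- Maya (knight) says "At least one of us is a knave" - this is TRUE because Bob, Olivia, and Kate are knaves.
- Olivia (knave) says "Kate always speaks truthfully" - this is FALSE (a lie) because Kate is a knave.
- Kate (knave) says "Bob always speaks truthfully" - this is FALSE (a lie) because Bob is a knave.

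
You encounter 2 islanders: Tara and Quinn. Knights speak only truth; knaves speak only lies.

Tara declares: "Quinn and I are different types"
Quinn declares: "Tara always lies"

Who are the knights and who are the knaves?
Tara is a knight.
Quinn is a knave.

Verification:
- Tara (knight) says "Quinn and I are different types" - this is TRUE because Tara is a knight and Quinn is a knave.
- Quinn (knave) says "Tara always lies" - this is FALSE (a lie) because Tara is a knight.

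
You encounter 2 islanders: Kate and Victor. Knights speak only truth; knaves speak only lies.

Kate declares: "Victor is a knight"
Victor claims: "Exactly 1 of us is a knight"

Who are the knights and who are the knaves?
Kate is a knave.
Victor is a knave.

Verification:
- Kate (knave) says "Victor is a knight" - this is FALSE (a lie) because Victor is a knave.
- Victor (knave) says "Exactly 1 of us is a knight" - this is FALSE (a lie) because there are 0 knights.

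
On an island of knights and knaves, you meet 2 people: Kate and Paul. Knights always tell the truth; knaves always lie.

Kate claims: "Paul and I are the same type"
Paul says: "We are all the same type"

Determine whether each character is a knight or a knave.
Kate is a knight.
Paul is a knight.

Verification:
- Kate (knight) says "Paul and I are the same type" - this is TRUE because Kate is a knight and Paul is a knight.
- Paul (knight) says "We are all the same type" - this is TRUE because Kate and Paul are knights.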